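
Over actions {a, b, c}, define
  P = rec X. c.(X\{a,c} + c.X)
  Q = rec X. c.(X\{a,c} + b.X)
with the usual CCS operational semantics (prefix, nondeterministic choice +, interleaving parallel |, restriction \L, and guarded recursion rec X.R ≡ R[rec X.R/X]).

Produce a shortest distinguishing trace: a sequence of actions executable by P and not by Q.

P's transition system — 2 states:
  m0 = rec X. c.(X\{a,c} + c.X) → =c=> m1
  m1 = (rec X. c.(X\{a,c} + c.X))\{a,c} + c.(rec X. c.(X\{a,c} + c.X)) → =c=> m0
Q's transition system — 2 states:
  n0 = rec X. c.(X\{a,c} + b.X) → =c=> n1
  n1 = (rec X. c.(X\{a,c} + b.X))\{a,c} + b.(rec X. c.(X\{a,c} + b.X)) → =b=> n0
Trace ⟨cc⟩ through P, begin at {m0}:
  [1] c ⇒ {m1}
  [2] c ⇒ {m0}
  — P admits the full trace.
Trace ⟨cc⟩ through Q, begin at {n0}:
  [1] c ⇒ {n1}
  [2] c ⇒ ∅ (Q stuck)

cc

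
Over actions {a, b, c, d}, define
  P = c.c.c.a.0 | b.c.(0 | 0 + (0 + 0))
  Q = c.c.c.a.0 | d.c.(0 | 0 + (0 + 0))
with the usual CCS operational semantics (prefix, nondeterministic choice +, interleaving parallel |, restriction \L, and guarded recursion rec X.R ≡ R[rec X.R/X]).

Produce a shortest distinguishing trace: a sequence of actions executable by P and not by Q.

LTS(P): 15 reachable states
  p0 = c.c.c.a.0 | b.c.(0 | 0 + (0 + 0)) has moves —b→ p1, —c→ p2
  p1 = c.c.c.a.0 | c.(0 | 0 + (0 + 0)) has moves —c→ p3, —c→ p4
  p2 = c.c.a.0 | b.c.(0 | 0 + (0 + 0)) has moves —b→ p3, —c→ p5
  p3 = c.c.a.0 | c.(0 | 0 + (0 + 0)) has moves —c→ p6, —c→ p7
  p4 = c.c.c.a.0 | (0 | 0 + (0 + 0)) has moves —c→ p7
  p5 = c.a.0 | b.c.(0 | 0 + (0 + 0)) has moves —b→ p6, —c→ p8
  p6 = c.a.0 | c.(0 | 0 + (0 + 0)) has moves —c→ p10, —c→ p9
  p7 = c.c.a.0 | (0 | 0 + (0 + 0)) has moves —c→ p10
  p8 = a.0 | b.c.(0 | 0 + (0 + 0)) has moves —a→ p11, —b→ p9
  p9 = a.0 | c.(0 | 0 + (0 + 0)) has moves —a→ p12, —c→ p13
  p10 = c.a.0 | (0 | 0 + (0 + 0)) has moves —c→ p13
  p11 = 0 | b.c.(0 | 0 + (0 + 0)) has moves —b→ p12
  p12 = 0 | c.(0 | 0 + (0 + 0)) has moves —c→ p14
  p13 = a.0 | (0 | 0 + (0 + 0)) has moves —a→ p14
  p14 = 0 | (0 | 0 + (0 + 0)) has moves ·
LTS(Q): 15 reachable states
  q0 = c.c.c.a.0 | d.c.(0 | 0 + (0 + 0)) has moves —c→ q1, —d→ q2
  q1 = c.c.a.0 | d.c.(0 | 0 + (0 + 0)) has moves —c→ q3, —d→ q4
  q2 = c.c.c.a.0 | c.(0 | 0 + (0 + 0)) has moves —c→ q4, —c→ q5
  q3 = c.a.0 | d.c.(0 | 0 + (0 + 0)) has moves —c→ q6, —d→ q7
  q4 = c.c.a.0 | c.(0 | 0 + (0 + 0)) has moves —c→ q7, —c→ q8
  q5 = c.c.c.a.0 | (0 | 0 + (0 + 0)) has moves —c→ q8
  q6 = a.0 | d.c.(0 | 0 + (0 + 0)) has moves —a→ q9, —d→ q10
  q7 = c.a.0 | c.(0 | 0 + (0 + 0)) has moves —c→ q10, —c→ q11
  q8 = c.c.a.0 | (0 | 0 + (0 + 0)) has moves —c→ q11
  q9 = 0 | d.c.(0 | 0 + (0 + 0)) has moves —d→ q12
  q10 = a.0 | c.(0 | 0 + (0 + 0)) has moves —a→ q12, —c→ q13
  q11 = c.a.0 | (0 | 0 + (0 + 0)) has moves —c→ q13
  q12 = 0 | c.(0 | 0 + (0 + 0)) has moves —c→ q14
  q13 = a.0 | (0 | 0 + (0 + 0)) has moves —a→ q14
  q14 = 0 | (0 | 0 + (0 + 0)) has moves ·
Executing b from P (initial set {p0}):
  after b @ step 1: {p1}
  P completes σ.
Executing b from Q (initial set {q0}):
  after b @ step 1: ∅  — Q cannot continue

b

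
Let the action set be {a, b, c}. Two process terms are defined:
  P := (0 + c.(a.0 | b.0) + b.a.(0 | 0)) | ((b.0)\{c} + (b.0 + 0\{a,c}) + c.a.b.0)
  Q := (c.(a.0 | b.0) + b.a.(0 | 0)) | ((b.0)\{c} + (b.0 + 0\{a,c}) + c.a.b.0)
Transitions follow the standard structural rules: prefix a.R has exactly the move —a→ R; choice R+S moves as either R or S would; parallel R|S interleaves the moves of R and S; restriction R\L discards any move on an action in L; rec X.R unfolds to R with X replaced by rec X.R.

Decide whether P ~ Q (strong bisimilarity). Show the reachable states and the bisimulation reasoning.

Reachable graph of P (30 states):
  p0 = (0 + c.(a.0 | b.0) + b.a.(0 | 0)) | ((b.0)\{c} + (b.0 + 0\{a,c}) + c.a.b.0) has moves ··b··> p1, ··b··> p2, ··b··> p3, ··c··> p4, ··c··> p5
  p1 = (0 + c.(a.0 | b.0) + b.a.(0 | 0)) | 0 has moves ··b··> p6, ··c··> p7
  p2 = (0 + c.(a.0 | b.0) + b.a.(0 | 0)) | 0\{c} has moves ··b··> p8, ··c··> p9
  p3 = a.(0 | 0) | ((b.0)\{c} + (b.0 + 0\{a,c}) + c.a.b.0) has moves ··a··> p10, ··b··> p6, ··b··> p8, ··c··> p11
  p4 = (0 + c.(a.0 | b.0) + b.a.(0 | 0)) | a.b.0 has moves ··a··> p12, ··b··> p11, ··c··> p13
  p5 = a.0 | b.0 | ((b.0)\{c} + (b.0 + 0\{a,c}) + c.a.b.0) has moves ··a··> p14, ··b··> p15, ··b··> p7, ··b··> p9, ··c··> p13
  p6 = a.(0 | 0) | 0 has moves ··a··> p16
  p7 = a.0 | b.0 | 0 has moves ··a··> p17, ··b··> p18
  p8 = a.(0 | 0) | 0\{c} has moves ··a··> p19
  p9 = a.0 | b.0 | 0\{c} has moves ··a··> p20, ··b··> p21
  p10 = 0 | 0 | ((b.0)\{c} + (b.0 + 0\{a,c}) + c.a.b.0) has moves ··b··> p16, ··b··> p19, ··c··> p22
  p11 = a.(0 | 0) | a.b.0 has moves ··a··> p22, ··a··> p23
  p12 = (0 + c.(a.0 | b.0) + b.a.(0 | 0)) | b.0 has moves ··b··> p1, ··b··> p23, ··c··> p24
  p13 = a.0 | b.0 | a.b.0 has moves ··a··> p24, ··a··> p25, ··b··> p26
  p14 = 0 | b.0 | ((b.0)\{c} + (b.0 + 0\{a,c}) + c.a.b.0) has moves ··b··> p10, ··b··> p17, ··b··> p20, ··c··> p25
  p15 = a.0 | 0 | ((b.0)\{c} + (b.0 + 0\{a,c}) + c.a.b.0) has moves ··a··> p10, ··b··> p18, ··b··> p21, ··c··> p26
  p16 = 0 | 0 | 0 has moves ∅
  p17 = 0 | b.0 | 0 has moves ··b··> p16
  p18 = a.0 | 0 | 0 has moves ··a··> p16
  p19 = 0 | 0 | 0\{c} has moves ∅
  p20 = 0 | b.0 | 0\{c} has moves ··b··> p19
  p21 = a.0 | 0 | 0\{c} has moves ··a··> p19
  p22 = 0 | 0 | a.b.0 has moves ··a··> p27
  p23 = a.(0 | 0) | b.0 has moves ··a··> p27, ··b··> p6
  p24 = a.0 | b.0 | b.0 has moves ··a··> p28, ··b··> p29, ··b··> p7
  p25 = 0 | b.0 | a.b.0 has moves ··a··> p28, ··b··> p22
  p26 = a.0 | 0 | a.b.0 has moves ··a··> p22, ··a··> p29
  p27 = 0 | 0 | b.0 has moves ··b··> p16
  p28 = 0 | b.0 | b.0 has moves ··b··> p17, ··b··> p27
  p29 = a.0 | 0 | b.0 has moves ··a··> p27, ··b··> p18
Reachable graph of Q (30 states):
  q0 = (c.(a.0 | b.0) + b.a.(0 | 0)) | ((b.0)\{c} + (b.0 + 0\{a,c}) + c.a.b.0) has moves ··b··> q1, ··b··> q2, ··b··> q3, ··c··> q4, ··c··> q5
  q1 = (c.(a.0 | b.0) + b.a.(0 | 0)) | 0 has moves ··b··> q6, ··c··> q7
  q2 = (c.(a.0 | b.0) + b.a.(0 | 0)) | 0\{c} has moves ··b··> q8, ··c··> q9
  q3 = a.(0 | 0) | ((b.0)\{c} + (b.0 + 0\{a,c}) + c.a.b.0) has moves ··a··> q10, ··b··> q6, ··b··> q8, ··c··> q11
  q4 = (c.(a.0 | b.0) + b.a.(0 | 0)) | a.b.0 has moves ··a··> q12, ··b··> q11, ··c··> q13
  q5 = a.0 | b.0 | ((b.0)\{c} + (b.0 + 0\{a,c}) + c.a.b.0) has moves ··a··> q14, ··b··> q15, ··b··> q7, ··b··> q9, ··c··> q13
  q6 = a.(0 | 0) | 0 has moves ··a··> q16
  q7 = a.0 | b.0 | 0 has moves ··a··> q17, ··b··> q18
  q8 = a.(0 | 0) | 0\{c} has moves ··a··> q19
  q9 = a.0 | b.0 | 0\{c} has moves ··a··> q20, ··b··> q21
  q10 = 0 | 0 | ((b.0)\{c} + (b.0 + 0\{a,c}) + c.a.b.0) has moves ··b··> q16, ··b··> q19, ··c··> q22
  q11 = a.(0 | 0) | a.b.0 has moves ··a··> q22, ··a··> q23
  q12 = (c.(a.0 | b.0) + b.a.(0 | 0)) | b.0 has moves ··b··> q1, ··b··> q23, ··c··> q24
  q13 = a.0 | b.0 | a.b.0 has moves ··a··> q24, ··a··> q25, ··b··> q26
  q14 = 0 | b.0 | ((b.0)\{c} + (b.0 + 0\{a,c}) + c.a.b.0) has moves ··b··> q10, ··b··> q17, ··b··> q20, ··c··> q25
  q15 = a.0 | 0 | ((b.0)\{c} + (b.0 + 0\{a,c}) + c.a.b.0) has moves ··a··> q10, ··b··> q18, ··b··> q21, ··c··> q26
  q16 = 0 | 0 | 0 has moves ∅
  q17 = 0 | b.0 | 0 has moves ··b··> q16
  q18 = a.0 | 0 | 0 has moves ··a··> q16
  q19 = 0 | 0 | 0\{c} has moves ∅
  q20 = 0 | b.0 | 0\{c} has moves ··b··> q19
  q21 = a.0 | 0 | 0\{c} has moves ··a··> q19
  q22 = 0 | 0 | a.b.0 has moves ··a··> q27
  q23 = a.(0 | 0) | b.0 has moves ··a··> q27, ··b··> q6
  q24 = a.0 | b.0 | b.0 has moves ··a··> q28, ··b··> q29, ··b··> q7
  q25 = 0 | b.0 | a.b.0 has moves ··a··> q28, ··b··> q22
  q26 = a.0 | 0 | a.b.0 has moves ··a··> q22, ··a··> q29
  q27 = 0 | 0 | b.0 has moves ··b··> q16
  q28 = 0 | b.0 | b.0 has moves ··b··> q17, ··b··> q27
  q29 = a.0 | 0 | b.0 has moves ··a··> q27, ··b··> q18
Partition-refinement fixed point:
  B0 = {p0, q0}
  B1 = {p5, q5}
  B2 = {p13, q13}
  B3 = {p25, q25}
  B4 = {p22, q22}
  B5 = {p17, p20, p27, q17, q20, q27}
  B6 = {p16, p19, q16, q19}
  B7 = {p28, q28}
  B8 = {p11, p26, q11, q26}
  B9 = {p23, p29, p7, p9, q23, q29, q7, q9}
  B10 = {p18, p21, p6, p8, q18, q21, q6, q8}
  B11 = {p24, q24}
  B12 = {p14, q14}
  B13 = {p10, q10}
  B14 = {p15, p3, q15, q3}
  B15 = {p1, p2, q1, q2}
  B16 = {p4, q4}
  B17 = {p12, q12}
p0 ∈ B0, q0 ∈ B0 → same block

bisimilar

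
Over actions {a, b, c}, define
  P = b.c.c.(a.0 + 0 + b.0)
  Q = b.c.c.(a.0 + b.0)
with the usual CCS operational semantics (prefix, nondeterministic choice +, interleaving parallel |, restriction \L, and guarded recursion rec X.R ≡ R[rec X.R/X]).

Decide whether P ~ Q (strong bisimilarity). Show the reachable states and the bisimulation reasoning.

P's transition system — 5 states:
  m0 = b.c.c.(a.0 + 0 + b.0) → —b→ m1
  m1 = c.c.(a.0 + 0 + b.0) → —c→ m2
  m2 = c.(a.0 + 0 + b.0) → —c→ m3
  m3 = a.0 + 0 + b.0 → —a→ m4, —b→ m4
  m4 = 0 → ·
Q's transition system — 5 states:
  n0 = b.c.c.(a.0 + b.0) → —b→ n1
  n1 = c.c.(a.0 + b.0) → —c→ n2
  n2 = c.(a.0 + b.0) → —c→ n3
  n3 = a.0 + b.0 → —a→ n4, —b→ n4
  n4 = 0 → ·
Coarsest stable partition (strong bisimilarity classes):
  B0 = {m0, n0}
  B1 = {m1, n1}
  B2 = {m2, n2}
  B3 = {m3, n3}
  B4 = {m4, n4}
m0 ∈ B0, n0 ∈ B0 → same block

bisimilar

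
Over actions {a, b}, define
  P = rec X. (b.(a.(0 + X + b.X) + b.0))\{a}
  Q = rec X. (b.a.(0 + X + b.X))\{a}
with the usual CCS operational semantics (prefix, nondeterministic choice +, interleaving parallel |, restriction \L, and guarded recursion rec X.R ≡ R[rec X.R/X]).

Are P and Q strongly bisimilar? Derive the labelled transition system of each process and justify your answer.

not bisimilar

Reachable graph of P (3 states):
  s0 = rec X. (b.(a.(0 + X + b.X) + b.0))\{a} :: ··b··> s1
  s1 = (a.(0 + (rec X. (b.(a.(0 + X + b.X) + b.0))\{a}) + b.(rec X. (b.(a.(0 + X + b.X) + b.0))\{a})) + b.0)\{a} :: ··b··> s2
  s2 = 0\{a} :: stopped
Reachable graph of Q (2 states):
  t0 = rec X. (b.a.(0 + X + b.X))\{a} :: ··b··> t1
  t1 = (a.(0 + (rec X. (b.a.(0 + X + b.X))\{a}) + b.(rec X. (b.a.(0 + X + b.X))\{a})))\{a} :: stopped
Coarsest stable partition (strong bisimilarity classes):
  B0 = {s0}
  B1 = {s1, t0}
  B2 = {s2, t1}
s0 ∈ B0, t0 ∈ B1 → different blocks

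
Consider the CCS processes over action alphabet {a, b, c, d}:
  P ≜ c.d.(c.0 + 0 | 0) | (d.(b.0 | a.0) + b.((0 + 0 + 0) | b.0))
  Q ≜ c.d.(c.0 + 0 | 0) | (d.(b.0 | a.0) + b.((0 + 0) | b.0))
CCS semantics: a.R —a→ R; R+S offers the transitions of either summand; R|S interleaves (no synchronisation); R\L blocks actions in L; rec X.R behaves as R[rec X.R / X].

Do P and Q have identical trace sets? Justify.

YES

Reachable graph of P (28 states):
  p0 = c.d.(c.0 + 0 | 0) | (d.(b.0 | a.0) + b.((0 + 0 + 0) | b.0)) → --b--▸ p1, --c--▸ p2, --d--▸ p3
  p1 = c.d.(c.0 + 0 | 0) | ((0 + 0 + 0) | b.0) → --b--▸ p4, --c--▸ p5
  p2 = d.(c.0 + 0 | 0) | (d.(b.0 | a.0) + b.((0 + 0 + 0) | b.0)) → --b--▸ p5, --d--▸ p6, --d--▸ p7
  p3 = c.d.(c.0 + 0 | 0) | (b.0 | a.0) → --a--▸ p8, --b--▸ p9, --c--▸ p7
  p4 = c.d.(c.0 + 0 | 0) | ((0 + 0 + 0) | 0) → --c--▸ p10
  p5 = d.(c.0 + 0 | 0) | ((0 + 0 + 0) | b.0) → --b--▸ p10, --d--▸ p11
  p6 = (c.0 + 0 | 0) | (d.(b.0 | a.0) + b.((0 + 0 + 0) | b.0)) → --b--▸ p11, --c--▸ p12, --d--▸ p13
  p7 = d.(c.0 + 0 | 0) | (b.0 | a.0) → --a--▸ p14, --b--▸ p15, --d--▸ p13
  p8 = c.d.(c.0 + 0 | 0) | (b.0 | 0) → --b--▸ p16, --c--▸ p14
  p9 = c.d.(c.0 + 0 | 0) | (0 | a.0) → --a--▸ p16, --c--▸ p15
  p10 = d.(c.0 + 0 | 0) | ((0 + 0 + 0) | 0) → --d--▸ p17
  p11 = (c.0 + 0 | 0) | ((0 + 0 + 0) | b.0) → --b--▸ p17, --c--▸ p18
  p12 = 0 | (d.(b.0 | a.0) + b.((0 + 0 + 0) | b.0)) → --b--▸ p18, --d--▸ p19
  p13 = (c.0 + 0 | 0) | (b.0 | a.0) → --a--▸ p20, --b--▸ p21, --c--▸ p19
  p14 = d.(c.0 + 0 | 0) | (b.0 | 0) → --b--▸ p22, --d--▸ p20
  p15 = d.(c.0 + 0 | 0) | (0 | a.0) → --a--▸ p22, --d--▸ p21
  p16 = c.d.(c.0 + 0 | 0) | (0 | 0) → --c--▸ p22
  p17 = (c.0 + 0 | 0) | ((0 + 0 + 0) | 0) → --c--▸ p23
  p18 = 0 | ((0 + 0 + 0) | b.0) → --b--▸ p23
  p19 = 0 | (b.0 | a.0) → --a--▸ p24, --b--▸ p25
  p20 = (c.0 + 0 | 0) | (b.0 | 0) → --b--▸ p26, --c--▸ p24
  p21 = (c.0 + 0 | 0) | (0 | a.0) → --a--▸ p26, --c--▸ p25
  p22 = d.(c.0 + 0 | 0) | (0 | 0) → --d--▸ p26
  p23 = 0 | ((0 + 0 + 0) | 0) → ·
  p24 = 0 | (b.0 | 0) → --b--▸ p27
  p25 = 0 | (0 | a.0) → --a--▸ p27
  p26 = (c.0 + 0 | 0) | (0 | 0) → --c--▸ p27
  p27 = 0 | (0 | 0) → ·
Reachable graph of Q (28 states):
  q0 = c.d.(c.0 + 0 | 0) | (d.(b.0 | a.0) + b.((0 + 0) | b.0)) → --b--▸ q1, --c--▸ q2, --d--▸ q3
  q1 = c.d.(c.0 + 0 | 0) | ((0 + 0) | b.0) → --b--▸ q4, --c--▸ q5
  q2 = d.(c.0 + 0 | 0) | (d.(b.0 | a.0) + b.((0 + 0) | b.0)) → --b--▸ q5, --d--▸ q6, --d--▸ q7
  q3 = c.d.(c.0 + 0 | 0) | (b.0 | a.0) → --a--▸ q8, --b--▸ q9, --c--▸ q7
  q4 = c.d.(c.0 + 0 | 0) | ((0 + 0) | 0) → --c--▸ q10
  q5 = d.(c.0 + 0 | 0) | ((0 + 0) | b.0) → --b--▸ q10, --d--▸ q11
  q6 = (c.0 + 0 | 0) | (d.(b.0 | a.0) + b.((0 + 0) | b.0)) → --b--▸ q11, --c--▸ q12, --d--▸ q13
  q7 = d.(c.0 + 0 | 0) | (b.0 | a.0) → --a--▸ q14, --b--▸ q15, --d--▸ q13
  q8 = c.d.(c.0 + 0 | 0) | (b.0 | 0) → --b--▸ q16, --c--▸ q14
  q9 = c.d.(c.0 + 0 | 0) | (0 | a.0) → --a--▸ q16, --c--▸ q15
  q10 = d.(c.0 + 0 | 0) | ((0 + 0) | 0) → --d--▸ q17
  q11 = (c.0 + 0 | 0) | ((0 + 0) | b.0) → --b--▸ q17, --c--▸ q18
  q12 = 0 | (d.(b.0 | a.0) + b.((0 + 0) | b.0)) → --b--▸ q18, --d--▸ q19
  q13 = (c.0 + 0 | 0) | (b.0 | a.0) → --a--▸ q20, --b--▸ q21, --c--▸ q19
  q14 = d.(c.0 + 0 | 0) | (b.0 | 0) → --b--▸ q22, --d--▸ q20
  q15 = d.(c.0 + 0 | 0) | (0 | a.0) → --a--▸ q22, --d--▸ q21
  q16 = c.d.(c.0 + 0 | 0) | (0 | 0) → --c--▸ q22
  q17 = (c.0 + 0 | 0) | ((0 + 0) | 0) → --c--▸ q23
  q18 = 0 | ((0 + 0) | b.0) → --b--▸ q23
  q19 = 0 | (b.0 | a.0) → --a--▸ q24, --b--▸ q25
  q20 = (c.0 + 0 | 0) | (b.0 | 0) → --b--▸ q26, --c--▸ q24
  q21 = (c.0 + 0 | 0) | (0 | a.0) → --a--▸ q26, --c--▸ q25
  q22 = d.(c.0 + 0 | 0) | (0 | 0) → --d--▸ q26
  q23 = 0 | ((0 + 0) | 0) → ·
  q24 = 0 | (b.0 | 0) → --b--▸ q27
  q25 = 0 | (0 | a.0) → --a--▸ q27
  q26 = (c.0 + 0 | 0) | (0 | 0) → --c--▸ q27
  q27 = 0 | (0 | 0) → ·
Coarsest stable partition (strong bisimilarity classes):
  B0 = {p0, q0}
  B1 = {p2, q2}
  B2 = {p6, q6}
  B3 = {p13, q13}
  B4 = {p19, q19}
  B5 = {p18, p24, q18, q24}
  B6 = {p23, p27, q23, q27}
  B7 = {p25, q25}
  B8 = {p21, q21}
  B9 = {p17, p26, q17, q26}
  B10 = {p11, p20, q11, q20}
  B11 = {p12, q12}
  B12 = {p7, q7}
  B13 = {p14, p5, q14, q5}
  B14 = {p10, p22, q10, q22}
  B15 = {p15, q15}
  B16 = {p3, q3}
  B17 = {p9, q9}
  B18 = {p16, p4, q16, q4}
  B19 = {p1, p8, q1, q8}
p0 ∈ B0, q0 ∈ B0 → same block
Bisimilar ⇒ trace-equivalent.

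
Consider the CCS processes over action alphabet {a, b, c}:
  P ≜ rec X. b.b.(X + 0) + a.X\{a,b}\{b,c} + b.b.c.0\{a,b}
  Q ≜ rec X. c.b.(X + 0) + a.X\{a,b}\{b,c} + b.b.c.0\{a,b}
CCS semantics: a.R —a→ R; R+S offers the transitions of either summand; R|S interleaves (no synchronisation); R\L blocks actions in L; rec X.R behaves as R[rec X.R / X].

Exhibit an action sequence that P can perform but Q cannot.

bba

Reachable graph of P (7 states):
  m0 = rec X. b.b.(X + 0) + a.X\{a,b}\{b,c} + b.b.c.0\{a,b} ⊢ —a→ m1, —b→ m2, —b→ m3
  m1 = (rec X. b.b.(X + 0) + a.X\{a,b}\{b,c} + b.b.c.0\{a,b})\{a,b}\{b,c} ⊢ deadlocked
  m2 = b.((rec X. b.b.(X + 0) + a.X\{a,b}\{b,c} + b.b.c.0\{a,b}) + 0) ⊢ —b→ m4
  m3 = b.c.0\{a,b} ⊢ —b→ m5
  m4 = (rec X. b.b.(X + 0) + a.X\{a,b}\{b,c} + b.b.c.0\{a,b}) + 0 ⊢ —a→ m1, —b→ m2, —b→ m3
  m5 = c.0\{a,b} ⊢ —c→ m6
  m6 = 0\{a,b} ⊢ deadlocked
Reachable graph of Q (7 states):
  n0 = rec X. c.b.(X + 0) + a.X\{a,b}\{b,c} + b.b.c.0\{a,b} ⊢ —a→ n1, —b→ n2, —c→ n3
  n1 = (rec X. c.b.(X + 0) + a.X\{a,b}\{b,c} + b.b.c.0\{a,b})\{a,b}\{b,c} ⊢ deadlocked
  n2 = b.c.0\{a,b} ⊢ —b→ n4
  n3 = b.((rec X. c.b.(X + 0) + a.X\{a,b}\{b,c} + b.b.c.0\{a,b}) + 0) ⊢ —b→ n5
  n4 = c.0\{a,b} ⊢ —c→ n6
  n5 = (rec X. c.b.(X + 0) + a.X\{a,b}\{b,c} + b.b.c.0\{a,b}) + 0 ⊢ —a→ n1, —b→ n2, —c→ n3
  n6 = 0\{a,b} ⊢ deadlocked
Trace ⟨bba⟩ through P, begin at {m0}:
  after b @ step 1: {m2, m3}
  after b @ step 2: {m4, m5}
  after a @ step 3: {m1}
  ✓ P
Trace ⟨bba⟩ through Q, begin at {n0}:
  after b @ step 1: {n2}
  after b @ step 2: {n4}
  after a @ step 3: ∅ (Q stuck)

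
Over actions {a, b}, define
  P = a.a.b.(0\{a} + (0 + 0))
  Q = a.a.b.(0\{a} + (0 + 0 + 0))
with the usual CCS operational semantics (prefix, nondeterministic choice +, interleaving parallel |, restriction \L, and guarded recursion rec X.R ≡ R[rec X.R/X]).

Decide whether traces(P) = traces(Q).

trace-equivalent

LTS(P): 4 reachable states
  m0 = a.a.b.(0\{a} + (0 + 0)) :: -a-> m1
  m1 = a.b.(0\{a} + (0 + 0)) :: -a-> m2
  m2 = b.(0\{a} + (0 + 0)) :: -b-> m3
  m3 = 0\{a} + (0 + 0) :: deadlocked
LTS(Q): 4 reachable states
  n0 = a.a.b.(0\{a} + (0 + 0 + 0)) :: -a-> n1
  n1 = a.b.(0\{a} + (0 + 0 + 0)) :: -a-> n2
  n2 = b.(0\{a} + (0 + 0 + 0)) :: -b-> n3
  n3 = 0\{a} + (0 + 0 + 0) :: deadlocked
Bisimilarity quotient blocks:
  B0 = {m0, n0}
  B1 = {m1, n1}
  B2 = {m2, n2}
  B3 = {m3, n3}
m0 ∈ B0, n0 ∈ B0 → same block
Bisimilar ⇒ trace-equivalent.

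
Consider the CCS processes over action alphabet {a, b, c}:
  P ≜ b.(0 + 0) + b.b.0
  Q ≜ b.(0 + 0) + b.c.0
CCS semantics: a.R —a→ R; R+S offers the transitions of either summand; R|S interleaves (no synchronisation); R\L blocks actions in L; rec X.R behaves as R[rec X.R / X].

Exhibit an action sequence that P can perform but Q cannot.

Reachable graph of P (4 states):
  p0 = b.(0 + 0) + b.b.0 :: =b=> p1, =b=> p2
  p1 = 0 + 0 :: stopped
  p2 = b.0 :: =b=> p3
  p3 = 0 :: stopped
Reachable graph of Q (4 states):
  q0 = b.(0 + 0) + b.c.0 :: =b=> q1, =b=> q2
  q1 = 0 + 0 :: stopped
  q2 = c.0 :: =c=> q3
  q3 = 0 :: stopped
Executing bb from P (initial set {p0}):
  step 1 (b): {p1, p2}
  step 2 (b): {p3}
  — P admits the full trace.
Executing bb from Q (initial set {q0}):
  step 1 (b): {q1, q2}
  step 2 (b): ∅ (Q stuck)

bb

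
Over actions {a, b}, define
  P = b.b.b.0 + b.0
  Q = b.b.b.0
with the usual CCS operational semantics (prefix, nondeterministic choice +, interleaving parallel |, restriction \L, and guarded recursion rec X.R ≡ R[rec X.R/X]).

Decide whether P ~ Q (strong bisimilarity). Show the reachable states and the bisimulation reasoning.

LTS(P): 4 reachable states
  u0 = b.b.b.0 + b.0 :: —b→ u1, —b→ u2
  u1 = 0 :: (no moves)
  u2 = b.b.0 :: —b→ u3
  u3 = b.0 :: —b→ u1
LTS(Q): 4 reachable states
  v0 = b.b.b.0 :: —b→ v1
  v1 = b.b.0 :: —b→ v2
  v2 = b.0 :: —b→ v3
  v3 = 0 :: (no moves)
Partition-refinement fixed point:
  B0 = {u0}
  B1 = {u2, v1}
  B2 = {u3, v2}
  B3 = {u1, v3}
  B4 = {v0}
u0 ∈ B0, v0 ∈ B4 → different blocks

NO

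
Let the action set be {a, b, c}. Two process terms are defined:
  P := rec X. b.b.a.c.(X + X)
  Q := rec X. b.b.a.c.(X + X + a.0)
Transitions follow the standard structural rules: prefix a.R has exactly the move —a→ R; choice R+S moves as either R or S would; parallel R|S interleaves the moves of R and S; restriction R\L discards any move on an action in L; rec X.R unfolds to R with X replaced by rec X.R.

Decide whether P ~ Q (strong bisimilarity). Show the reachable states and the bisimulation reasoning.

NO

LTS(P): 5 reachable states
  m0 = rec X. b.b.a.c.(X + X) :: --b--▸ m1
  m1 = b.a.c.((rec X. b.b.a.c.(X + X)) + (rec X. b.b.a.c.(X + X))) :: --b--▸ m2
  m2 = a.c.((rec X. b.b.a.c.(X + X)) + (rec X. b.b.a.c.(X + X))) :: --a--▸ m3
  m3 = c.((rec X. b.b.a.c.(X + X)) + (rec X. b.b.a.c.(X + X))) :: --c--▸ m4
  m4 = (rec X. b.b.a.c.(X + X)) + (rec X. b.b.a.c.(X + X)) :: --b--▸ m1
LTS(Q): 6 reachable states
  n0 = rec X. b.b.a.c.(X + X + a.0) :: --b--▸ n1
  n1 = b.a.c.((rec X. b.b.a.c.(X + X + a.0)) + (rec X. b.b.a.c.(X + X + a.0)) + a.0) :: --b--▸ n2
  n2 = a.c.((rec X. b.b.a.c.(X + X + a.0)) + (rec X. b.b.a.c.(X + X + a.0)) + a.0) :: --a--▸ n3
  n3 = c.((rec X. b.b.a.c.(X + X + a.0)) + (rec X. b.b.a.c.(X + X + a.0)) + a.0) :: --c--▸ n4
  n4 = (rec X. b.b.a.c.(X + X + a.0)) + (rec X. b.b.a.c.(X + X + a.0)) + a.0 :: --a--▸ n5, --b--▸ n1
  n5 = 0 :: ∅
Coarsest stable partition (strong bisimilarity classes):
  B0 = {m0, m4}
  B1 = {m1}
  B2 = {m2}
  B3 = {m3}
  B4 = {n0}
  B5 = {n1}
  B6 = {n2}
  B7 = {n3}
  B8 = {n4}
  B9 = {n5}
m0 ∈ B0, n0 ∈ B4 → different blocks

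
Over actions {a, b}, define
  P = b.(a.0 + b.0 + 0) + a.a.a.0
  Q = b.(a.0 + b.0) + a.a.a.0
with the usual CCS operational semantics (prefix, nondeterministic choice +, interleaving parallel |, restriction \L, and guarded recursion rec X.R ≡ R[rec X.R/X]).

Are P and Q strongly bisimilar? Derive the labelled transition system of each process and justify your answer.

P's transition system — 5 states:
  m0 = b.(a.0 + b.0 + 0) + a.a.a.0 :: --a--▸ m1, --b--▸ m2
  m1 = a.a.0 :: --a--▸ m3
  m2 = a.0 + b.0 + 0 :: --a--▸ m4, --b--▸ m4
  m3 = a.0 :: --a--▸ m4
  m4 = 0 :: ∅
Q's transition system — 5 states:
  n0 = b.(a.0 + b.0) + a.a.a.0 :: --a--▸ n1, --b--▸ n2
  n1 = a.a.0 :: --a--▸ n3
  n2 = a.0 + b.0 :: --a--▸ n4, --b--▸ n4
  n3 = a.0 :: --a--▸ n4
  n4 = 0 :: ∅
Bisimilarity quotient blocks:
  B0 = {m0, n0}
  B1 = {m1, n1}
  B2 = {m3, n3}
  B3 = {m4, n4}
  B4 = {m2, n2}
m0 ∈ B0, n0 ∈ B0 → same block

YES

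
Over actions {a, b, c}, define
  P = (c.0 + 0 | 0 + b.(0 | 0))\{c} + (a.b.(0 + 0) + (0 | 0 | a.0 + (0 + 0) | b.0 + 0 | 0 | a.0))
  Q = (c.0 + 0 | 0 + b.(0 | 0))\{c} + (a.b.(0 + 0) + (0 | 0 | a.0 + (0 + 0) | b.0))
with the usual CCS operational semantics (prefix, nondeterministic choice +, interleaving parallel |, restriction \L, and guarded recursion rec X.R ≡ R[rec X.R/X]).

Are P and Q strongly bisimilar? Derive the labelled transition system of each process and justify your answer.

bisimilar

P's transition system — 6 states:
  u0 = (c.0 + 0 | 0 + b.(0 | 0))\{c} + (a.b.(0 + 0) + (0 | 0 | a.0 + (0 + 0) | b.0 + 0 | 0 | a.0)) has moves --a--▸ u1, --a--▸ u2, --b--▸ u3, --b--▸ u4
  u1 = 0 | 0 | 0 has moves deadlocked
  u2 = b.(0 + 0) has moves --b--▸ u5
  u3 = (0 + 0) | 0 has moves deadlocked
  u4 = (0 | 0)\{c} has moves deadlocked
  u5 = 0 + 0 has moves deadlocked
Q's transition system — 6 states:
  v0 = (c.0 + 0 | 0 + b.(0 | 0))\{c} + (a.b.(0 + 0) + (0 | 0 | a.0 + (0 + 0) | b.0)) has moves --a--▸ v1, --a--▸ v2, --b--▸ v3, --b--▸ v4
  v1 = 0 | 0 | 0 has moves deadlocked
  v2 = b.(0 + 0) has moves --b--▸ v5
  v3 = (0 + 0) | 0 has moves deadlocked
  v4 = (0 | 0)\{c} has moves deadlocked
  v5 = 0 + 0 has moves deadlocked
Partition-refinement fixed point:
  B0 = {u0, v0}
  B1 = {u1, u3, u4, u5, v1, v3, v4, v5}
  B2 = {u2, v2}
u0 ∈ B0, v0 ∈ B0 → same block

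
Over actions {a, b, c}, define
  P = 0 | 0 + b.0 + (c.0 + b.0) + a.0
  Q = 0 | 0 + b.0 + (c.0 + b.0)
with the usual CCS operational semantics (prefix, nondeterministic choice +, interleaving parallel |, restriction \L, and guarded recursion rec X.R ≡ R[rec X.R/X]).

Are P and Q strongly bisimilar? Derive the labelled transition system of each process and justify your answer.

P's transition system — 2 states:
  m0 = 0 | 0 + b.0 + (c.0 + b.0) + a.0 :: =a=> m1, =b=> m1, =c=> m1
  m1 = 0 :: (no moves)
Q's transition system — 2 states:
  n0 = 0 | 0 + b.0 + (c.0 + b.0) :: =b=> n1, =c=> n1
  n1 = 0 :: (no moves)
Bisimilarity quotient blocks:
  B0 = {m0}
  B1 = {m1, n1}
  B2 = {n0}
m0 ∈ B0, n0 ∈ B2 → different blocks

P ≁ Q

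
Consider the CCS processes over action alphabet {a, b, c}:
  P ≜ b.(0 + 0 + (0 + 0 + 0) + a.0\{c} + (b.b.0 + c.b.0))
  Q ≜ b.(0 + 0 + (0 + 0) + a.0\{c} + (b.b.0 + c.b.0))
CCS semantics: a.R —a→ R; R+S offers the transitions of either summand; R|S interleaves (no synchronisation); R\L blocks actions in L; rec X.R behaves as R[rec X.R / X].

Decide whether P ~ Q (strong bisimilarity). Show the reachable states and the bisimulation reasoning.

bisimilar

P's transition system — 5 states:
  p0 = b.(0 + 0 + (0 + 0 + 0) + a.0\{c} + (b.b.0 + c.b.0)) → —b→ p1
  p1 = 0 + 0 + (0 + 0 + 0) + a.0\{c} + (b.b.0 + c.b.0) → —a→ p2, —b→ p3, —c→ p3
  p2 = 0\{c} → ·
  p3 = b.0 → —b→ p4
  p4 = 0 → ·
Q's transition system — 5 states:
  q0 = b.(0 + 0 + (0 + 0) + a.0\{c} + (b.b.0 + c.b.0)) → —b→ q1
  q1 = 0 + 0 + (0 + 0) + a.0\{c} + (b.b.0 + c.b.0) → —a→ q2, —b→ q3, —c→ q3
  q2 = 0\{c} → ·
  q3 = b.0 → —b→ q4
  q4 = 0 → ·
Bisimilarity quotient blocks:
  B0 = {p0, q0}
  B1 = {p1, q1}
  B2 = {p3, q3}
  B3 = {p2, p4, q2, q4}
p0 ∈ B0, q0 ∈ B0 → same block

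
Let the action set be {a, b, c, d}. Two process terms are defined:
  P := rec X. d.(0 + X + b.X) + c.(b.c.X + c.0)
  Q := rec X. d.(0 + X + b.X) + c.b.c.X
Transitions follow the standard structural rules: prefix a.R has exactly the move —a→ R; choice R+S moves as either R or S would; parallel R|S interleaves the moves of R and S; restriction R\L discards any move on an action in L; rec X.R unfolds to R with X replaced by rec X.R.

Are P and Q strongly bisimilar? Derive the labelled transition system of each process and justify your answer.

NO

LTS(P): 5 reachable states
  p0 = rec X. d.(0 + X + b.X) + c.(b.c.X + c.0) | ··c··> p1, ··d··> p2
  p1 = b.c.(rec X. d.(0 + X + b.X) + c.(b.c.X + c.0)) + c.0 | ··b··> p3, ··c··> p4
  p2 = 0 + (rec X. d.(0 + X + b.X) + c.(b.c.X + c.0)) + b.(rec X. d.(0 + X + b.X) + c.(b.c.X + c.0)) | ··b··> p0, ··c··> p1, ··d··> p2
  p3 = c.(rec X. d.(0 + X + b.X) + c.(b.c.X + c.0)) | ··c··> p0
  p4 = 0 | stopped
LTS(Q): 4 reachable states
  q0 = rec X. d.(0 + X + b.X) + c.b.c.X | ··c··> q1, ··d··> q2
  q1 = b.c.(rec X. d.(0 + X + b.X) + c.b.c.X) | ··b··> q3
  q2 = 0 + (rec X. d.(0 + X + b.X) + c.b.c.X) + b.(rec X. d.(0 + X + b.X) + c.b.c.X) | ··b··> q0, ··c··> q1, ··d··> q2
  q3 = c.(rec X. d.(0 + X + b.X) + c.b.c.X) | ··c··> q0
Bisimilarity quotient blocks:
  B0 = {p0}
  B1 = {p1}
  B2 = {p3}
  B3 = {p4}
  B4 = {p2}
  B5 = {q0}
  B6 = {q1}
  B7 = {q3}
  B8 = {q2}
p0 ∈ B0, q0 ∈ B5 → different blocks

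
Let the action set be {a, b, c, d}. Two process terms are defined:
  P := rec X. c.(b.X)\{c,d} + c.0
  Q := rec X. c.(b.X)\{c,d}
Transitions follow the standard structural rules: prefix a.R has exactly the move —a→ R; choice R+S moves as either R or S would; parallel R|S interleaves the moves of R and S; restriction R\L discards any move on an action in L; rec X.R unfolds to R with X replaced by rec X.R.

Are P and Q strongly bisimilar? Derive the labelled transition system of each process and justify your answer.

P's transition system — 4 states:
  s0 = rec X. c.(b.X)\{c,d} + c.0 :: =c=> s1, =c=> s2
  s1 = (b.(rec X. c.(b.X)\{c,d} + c.0))\{c,d} :: =b=> s3
  s2 = 0 :: ∅
  s3 = (rec X. c.(b.X)\{c,d} + c.0)\{c,d} :: ∅
Q's transition system — 3 states:
  t0 = rec X. c.(b.X)\{c,d} :: =c=> t1
  t1 = (b.(rec X. c.(b.X)\{c,d}))\{c,d} :: =b=> t2
  t2 = (rec X. c.(b.X)\{c,d})\{c,d} :: ∅
Bisimilarity quotient blocks:
  B0 = {s0}
  B1 = {s1, t1}
  B2 = {s2, s3, t2}
  B3 = {t0}
s0 ∈ B0, t0 ∈ B3 → different blocks

NO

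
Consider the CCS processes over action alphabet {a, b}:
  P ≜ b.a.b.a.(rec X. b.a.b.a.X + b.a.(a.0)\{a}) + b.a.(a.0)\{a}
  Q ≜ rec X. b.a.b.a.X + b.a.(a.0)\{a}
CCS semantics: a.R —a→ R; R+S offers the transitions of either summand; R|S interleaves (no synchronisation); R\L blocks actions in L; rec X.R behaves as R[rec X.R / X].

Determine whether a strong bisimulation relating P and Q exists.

P ~ Q

LTS(P): 7 reachable states
  s0 = b.a.b.a.(rec X. b.a.b.a.X + b.a.(a.0)\{a}) + b.a.(a.0)\{a} → -b-> s1, -b-> s2
  s1 = a.(a.0)\{a} → -a-> s3
  s2 = a.b.a.(rec X. b.a.b.a.X + b.a.(a.0)\{a}) → -a-> s4
  s3 = (a.0)\{a} → ·
  s4 = b.a.(rec X. b.a.b.a.X + b.a.(a.0)\{a}) → -b-> s5
  s5 = a.(rec X. b.a.b.a.X + b.a.(a.0)\{a}) → -a-> s6
  s6 = rec X. b.a.b.a.X + b.a.(a.0)\{a} → -b-> s1, -b-> s2
LTS(Q): 6 reachable states
  t0 = rec X. b.a.b.a.X + b.a.(a.0)\{a} → -b-> t1, -b-> t2
  t1 = a.(a.0)\{a} → -a-> t3
  t2 = a.b.a.(rec X. b.a.b.a.X + b.a.(a.0)\{a}) → -a-> t4
  t3 = (a.0)\{a} → ·
  t4 = b.a.(rec X. b.a.b.a.X + b.a.(a.0)\{a}) → -b-> t5
  t5 = a.(rec X. b.a.b.a.X + b.a.(a.0)\{a}) → -a-> t0
Bisimilarity quotient blocks:
  B0 = {s0, s6, t0}
  B1 = {s2, t2}
  B2 = {s4, t4}
  B3 = {s5, t5}
  B4 = {s1, t1}
  B5 = {s3, t3}
s0 ∈ B0, t0 ∈ B0 → same block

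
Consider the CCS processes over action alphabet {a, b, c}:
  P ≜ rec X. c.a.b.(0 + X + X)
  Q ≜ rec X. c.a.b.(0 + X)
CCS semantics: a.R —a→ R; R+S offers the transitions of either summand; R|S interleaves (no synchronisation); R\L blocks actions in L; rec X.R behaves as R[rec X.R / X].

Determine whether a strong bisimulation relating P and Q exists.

P ~ Q

Reachable graph of P (4 states):
  u0 = rec X. c.a.b.(0 + X + X) :: =c=> u1
  u1 = a.b.(0 + (rec X. c.a.b.(0 + X + X)) + (rec X. c.a.b.(0 + X + X))) :: =a=> u2
  u2 = b.(0 + (rec X. c.a.b.(0 + X + X)) + (rec X. c.a.b.(0 + X + X))) :: =b=> u3
  u3 = 0 + (rec X. c.a.b.(0 + X + X)) + (rec X. c.a.b.(0 + X + X)) :: =c=> u1
Reachable graph of Q (4 states):
  v0 = rec X. c.a.b.(0 + X) :: =c=> v1
  v1 = a.b.(0 + (rec X. c.a.b.(0 + X))) :: =a=> v2
  v2 = b.(0 + (rec X. c.a.b.(0 + X))) :: =b=> v3
  v3 = 0 + (rec X. c.a.b.(0 + X)) :: =c=> v1
Partition-refinement fixed point:
  B0 = {u0, u3, v0, v3}
  B1 = {u1, v1}
  B2 = {u2, v2}
u0 ∈ B0, v0 ∈ B0 → same block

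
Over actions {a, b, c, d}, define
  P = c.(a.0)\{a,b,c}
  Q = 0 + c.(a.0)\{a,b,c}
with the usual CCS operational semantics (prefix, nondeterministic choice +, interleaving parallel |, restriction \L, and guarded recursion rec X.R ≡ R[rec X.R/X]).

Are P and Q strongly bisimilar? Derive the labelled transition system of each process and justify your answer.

P's transition system — 2 states:
  p0 = c.(a.0)\{a,b,c} | =c=> p1
  p1 = (a.0)\{a,b,c} | stopped
Q's transition system — 2 states:
  q0 = 0 + c.(a.0)\{a,b,c} | =c=> q1
  q1 = (a.0)\{a,b,c} | stopped
Bisimilarity quotient blocks:
  B0 = {p0, q0}
  B1 = {p1, q1}
p0 ∈ B0, q0 ∈ B0 → same block

bisimilar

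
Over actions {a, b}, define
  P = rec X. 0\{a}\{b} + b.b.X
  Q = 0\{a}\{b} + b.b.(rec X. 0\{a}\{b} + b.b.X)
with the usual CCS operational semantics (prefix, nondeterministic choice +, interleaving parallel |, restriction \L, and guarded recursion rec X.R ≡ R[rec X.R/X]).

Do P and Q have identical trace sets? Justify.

Reachable graph of P (2 states):
  m0 = rec X. 0\{a}\{b} + b.b.X → —b→ m1
  m1 = b.(rec X. 0\{a}\{b} + b.b.X) → —b→ m0
Reachable graph of Q (3 states):
  n0 = 0\{a}\{b} + b.b.(rec X. 0\{a}\{b} + b.b.X) → —b→ n1
  n1 = b.(rec X. 0\{a}\{b} + b.b.X) → —b→ n2
  n2 = rec X. 0\{a}\{b} + b.b.X → —b→ n1
Partition-refinement fixed point:
  B0 = {m0, m1, n0, n1, n2}
m0 ∈ B0, n0 ∈ B0 → same block
Bisimilar ⇒ trace-equivalent.

YES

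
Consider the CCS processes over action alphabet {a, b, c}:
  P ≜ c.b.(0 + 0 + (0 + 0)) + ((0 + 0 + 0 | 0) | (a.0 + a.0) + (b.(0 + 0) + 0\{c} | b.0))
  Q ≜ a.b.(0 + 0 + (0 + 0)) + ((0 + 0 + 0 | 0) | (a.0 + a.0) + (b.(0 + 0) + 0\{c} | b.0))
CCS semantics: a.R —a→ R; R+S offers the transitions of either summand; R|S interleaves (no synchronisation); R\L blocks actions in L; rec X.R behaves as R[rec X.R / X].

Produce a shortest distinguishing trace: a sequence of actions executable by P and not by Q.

c

Reachable graph of P (6 states):
  m0 = c.b.(0 + 0 + (0 + 0)) + ((0 + 0 + 0 | 0) | (a.0 + a.0) + (b.(0 + 0) + 0\{c} | b.0)) has moves =a=> m1, =b=> m2, =b=> m3, =c=> m4
  m1 = (0 + 0 + 0 | 0) | 0 has moves ∅
  m2 = 0 + 0 has moves ∅
  m3 = 0\{c} | 0 has moves ∅
  m4 = b.(0 + 0 + (0 + 0)) has moves =b=> m5
  m5 = 0 + 0 + (0 + 0) has moves ∅
Reachable graph of Q (6 states):
  n0 = a.b.(0 + 0 + (0 + 0)) + ((0 + 0 + 0 | 0) | (a.0 + a.0) + (b.(0 + 0) + 0\{c} | b.0)) has moves =a=> n1, =a=> n2, =b=> n3, =b=> n4
  n1 = (0 + 0 + 0 | 0) | 0 has moves ∅
  n2 = b.(0 + 0 + (0 + 0)) has moves =b=> n5
  n3 = 0 + 0 has moves ∅
  n4 = 0\{c} | 0 has moves ∅
  n5 = 0 + 0 + (0 + 0) has moves ∅
Trace ⟨c⟩ through P, begin at {m0}:
  step 1 (c): {m4}
  — P admits the full trace.
Trace ⟨c⟩ through Q, begin at {n0}:
  step 1 (c): ∅ (Q stuck)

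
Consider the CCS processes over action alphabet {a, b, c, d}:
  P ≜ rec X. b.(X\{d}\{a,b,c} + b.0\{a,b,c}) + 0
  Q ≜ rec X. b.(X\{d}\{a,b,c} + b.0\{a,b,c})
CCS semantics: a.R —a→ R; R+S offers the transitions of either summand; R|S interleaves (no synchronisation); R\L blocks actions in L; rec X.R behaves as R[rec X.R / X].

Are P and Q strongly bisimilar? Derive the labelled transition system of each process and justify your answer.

P's transition system — 3 states:
  u0 = rec X. b.(X\{d}\{a,b,c} + b.0\{a,b,c}) + 0 ⊢ —b→ u1
  u1 = (rec X. b.(X\{d}\{a,b,c} + b.0\{a,b,c}) + 0)\{d}\{a,b,c} + b.0\{a,b,c} ⊢ —b→ u2
  u2 = 0\{a,b,c} ⊢ (no moves)
Q's transition system — 3 states:
  v0 = rec X. b.(X\{d}\{a,b,c} + b.0\{a,b,c}) ⊢ —b→ v1
  v1 = (rec X. b.(X\{d}\{a,b,c} + b.0\{a,b,c}))\{d}\{a,b,c} + b.0\{a,b,c} ⊢ —b→ v2
  v2 = 0\{a,b,c} ⊢ (no moves)
Partition-refinement fixed point:
  B0 = {u0, v0}
  B1 = {u1, v1}
  B2 = {u2, v2}
u0 ∈ B0, v0 ∈ B0 → same block

bisimilar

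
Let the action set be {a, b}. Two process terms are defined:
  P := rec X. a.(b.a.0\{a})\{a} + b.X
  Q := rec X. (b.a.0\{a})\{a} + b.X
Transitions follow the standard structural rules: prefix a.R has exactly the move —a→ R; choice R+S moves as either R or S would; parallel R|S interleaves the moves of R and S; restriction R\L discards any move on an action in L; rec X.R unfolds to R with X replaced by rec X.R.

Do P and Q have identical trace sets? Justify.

traces(P) ≠ traces(Q) — witness ⟨a⟩

LTS(P): 3 reachable states
  m0 = rec X. a.(b.a.0\{a})\{a} + b.X → ··a··> m1, ··b··> m0
  m1 = (b.a.0\{a})\{a} → ··b··> m2
  m2 = (a.0\{a})\{a} → deadlocked
LTS(Q): 2 reachable states
  n0 = rec X. (b.a.0\{a})\{a} + b.X → ··b··> n0, ··b··> n1
  n1 = (a.0\{a})\{a} → deadlocked
Executing a from P (initial set {m0}):
  step 1 (a): {m1}
  — P admits the full trace.
Executing a from Q (initial set {n0}):
  step 1 (a): no successor for Q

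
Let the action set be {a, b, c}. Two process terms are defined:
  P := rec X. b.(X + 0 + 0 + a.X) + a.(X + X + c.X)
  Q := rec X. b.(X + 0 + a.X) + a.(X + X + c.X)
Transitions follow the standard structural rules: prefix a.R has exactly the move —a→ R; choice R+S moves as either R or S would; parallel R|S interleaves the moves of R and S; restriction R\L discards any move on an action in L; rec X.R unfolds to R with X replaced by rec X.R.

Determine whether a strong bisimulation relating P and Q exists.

P ~ Q

LTS(P): 3 reachable states
  m0 = rec X. b.(X + 0 + 0 + a.X) + a.(X + X + c.X) ⊢ -a-> m1, -b-> m2
  m1 = (rec X. b.(X + 0 + 0 + a.X) + a.(X + X + c.X)) + (rec X. b.(X + 0 + 0 + a.X) + a.(X + X + c.X)) + c.(rec X. b.(X + 0 + 0 + a.X) + a.(X + X + c.X)) ⊢ -a-> m1, -b-> m2, -c-> m0
  m2 = (rec X. b.(X + 0 + 0 + a.X) + a.(X + X + c.X)) + 0 + 0 + a.(rec X. b.(X + 0 + 0 + a.X) + a.(X + X + c.X)) ⊢ -a-> m0, -a-> m1, -b-> m2
LTS(Q): 3 reachable states
  n0 = rec X. b.(X + 0 + a.X) + a.(X + X + c.X) ⊢ -a-> n1, -b-> n2
  n1 = (rec X. b.(X + 0 + a.X) + a.(X + X + c.X)) + (rec X. b.(X + 0 + a.X) + a.(X + X + c.X)) + c.(rec X. b.(X + 0 + a.X) + a.(X + X + c.X)) ⊢ -a-> n1, -b-> n2, -c-> n0
  n2 = (rec X. b.(X + 0 + a.X) + a.(X + X + c.X)) + 0 + a.(rec X. b.(X + 0 + a.X) + a.(X + X + c.X)) ⊢ -a-> n0, -a-> n1, -b-> n2
Partition-refinement fixed point:
  B0 = {m0, n0}
  B1 = {m1, n1}
  B2 = {m2, n2}
m0 ∈ B0, n0 ∈ B0 → same block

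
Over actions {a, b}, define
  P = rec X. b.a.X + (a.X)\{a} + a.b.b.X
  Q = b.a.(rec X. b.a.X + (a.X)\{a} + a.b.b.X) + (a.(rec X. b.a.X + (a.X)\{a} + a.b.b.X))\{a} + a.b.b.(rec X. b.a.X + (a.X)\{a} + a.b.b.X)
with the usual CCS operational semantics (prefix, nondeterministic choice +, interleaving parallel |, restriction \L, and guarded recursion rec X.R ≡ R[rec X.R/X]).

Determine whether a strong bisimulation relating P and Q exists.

P ~ Q

LTS(P): 4 reachable states
  m0 = rec X. b.a.X + (a.X)\{a} + a.b.b.X | --a--▸ m1, --b--▸ m2
  m1 = b.b.(rec X. b.a.X + (a.X)\{a} + a.b.b.X) | --b--▸ m3
  m2 = a.(rec X. b.a.X + (a.X)\{a} + a.b.b.X) | --a--▸ m0
  m3 = b.(rec X. b.a.X + (a.X)\{a} + a.b.b.X) | --b--▸ m0
LTS(Q): 5 reachable states
  n0 = b.a.(rec X. b.a.X + (a.X)\{a} + a.b.b.X) + (a.(rec X. b.a.X + (a.X)\{a} + a.b.b.X))\{a} + a.b.b.(rec X. b.a.X + (a.X)\{a} + a.b.b.X) | --a--▸ n1, --b--▸ n2
  n1 = b.b.(rec X. b.a.X + (a.X)\{a} + a.b.b.X) | --b--▸ n3
  n2 = a.(rec X. b.a.X + (a.X)\{a} + a.b.b.X) | --a--▸ n4
  n3 = b.(rec X. b.a.X + (a.X)\{a} + a.b.b.X) | --b--▸ n4
  n4 = rec X. b.a.X + (a.X)\{a} + a.b.b.X | --a--▸ n1, --b--▸ n2
Bisimilarity quotient blocks:
  B0 = {m0, n0, n4}
  B1 = {m1, n1}
  B2 = {m3, n3}
  B3 = {m2, n2}
m0 ∈ B0, n0 ∈ B0 → same block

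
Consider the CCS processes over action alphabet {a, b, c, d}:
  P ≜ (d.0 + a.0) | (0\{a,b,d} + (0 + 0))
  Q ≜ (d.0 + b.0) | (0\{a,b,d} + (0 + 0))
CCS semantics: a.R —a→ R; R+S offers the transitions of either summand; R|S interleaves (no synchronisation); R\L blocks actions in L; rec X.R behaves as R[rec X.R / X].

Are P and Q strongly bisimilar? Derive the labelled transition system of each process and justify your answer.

Reachable graph of P (2 states):
  u0 = (d.0 + a.0) | (0\{a,b,d} + (0 + 0)) has moves --a--▸ u1, --d--▸ u1
  u1 = 0 | (0\{a,b,d} + (0 + 0)) has moves ·
Reachable graph of Q (2 states):
  v0 = (d.0 + b.0) | (0\{a,b,d} + (0 + 0)) has moves --b--▸ v1, --d--▸ v1
  v1 = 0 | (0\{a,b,d} + (0 + 0)) has moves ·
Bisimilarity quotient blocks:
  B0 = {u0}
  B1 = {u1, v1}
  B2 = {v0}
u0 ∈ B0, v0 ∈ B2 → different blocks

not bisimilar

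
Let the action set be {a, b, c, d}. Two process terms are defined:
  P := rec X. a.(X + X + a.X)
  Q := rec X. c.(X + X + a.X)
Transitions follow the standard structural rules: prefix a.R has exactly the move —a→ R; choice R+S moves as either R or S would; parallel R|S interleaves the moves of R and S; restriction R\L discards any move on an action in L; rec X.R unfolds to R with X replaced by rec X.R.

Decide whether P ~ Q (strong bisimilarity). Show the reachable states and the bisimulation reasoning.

LTS(P): 2 reachable states
  m0 = rec X. a.(X + X + a.X) ⊢ -a-> m1
  m1 = (rec X. a.(X + X + a.X)) + (rec X. a.(X + X + a.X)) + a.(rec X. a.(X + X + a.X)) ⊢ -a-> m0, -a-> m1
LTS(Q): 2 reachable states
  n0 = rec X. c.(X + X + a.X) ⊢ -c-> n1
  n1 = (rec X. c.(X + X + a.X)) + (rec X. c.(X + X + a.X)) + a.(rec X. c.(X + X + a.X)) ⊢ -a-> n0, -c-> n1
Bisimilarity quotient blocks:
  B0 = {m0, m1}
  B1 = {n0}
  B2 = {n1}
m0 ∈ B0, n0 ∈ B1 → different blocks

NO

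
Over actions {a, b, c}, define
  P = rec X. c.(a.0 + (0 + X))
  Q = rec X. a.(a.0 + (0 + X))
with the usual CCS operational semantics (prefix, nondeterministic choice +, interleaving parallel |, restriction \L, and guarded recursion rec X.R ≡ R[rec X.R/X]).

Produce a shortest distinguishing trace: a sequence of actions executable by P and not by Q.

c

LTS(P): 3 reachable states
  p0 = rec X. c.(a.0 + (0 + X)) :: --c--▸ p1
  p1 = a.0 + (0 + (rec X. c.(a.0 + (0 + X)))) :: --a--▸ p2, --c--▸ p1
  p2 = 0 :: ∅
LTS(Q): 3 reachable states
  q0 = rec X. a.(a.0 + (0 + X)) :: --a--▸ q1
  q1 = a.0 + (0 + (rec X. a.(a.0 + (0 + X)))) :: --a--▸ q1, --a--▸ q2
  q2 = 0 :: ∅
Run σ = ⟨c⟩ on P: start {p0}
  after c @ step 1: {p1}
  P completes σ.
Run σ = ⟨c⟩ on Q: start {q0}
  after c @ step 1: ∅  — Q cannot continue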